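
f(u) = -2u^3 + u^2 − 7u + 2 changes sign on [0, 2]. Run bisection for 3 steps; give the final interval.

f(1) = -6 < 0, so the root lies in [0, 1]
f(0.5) = -1.5 < 0, so the root lies in [0, 0.5]
f(0.25) = 0.28125 > 0, so the root lies in [0.25, 0.5]

[0.25, 0.5]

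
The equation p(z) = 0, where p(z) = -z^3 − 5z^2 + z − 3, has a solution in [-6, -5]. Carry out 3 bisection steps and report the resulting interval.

[-5.375, -5.25]

midpoint -5.5: p = 6.625 > 0 → [-5.5, -5]
midpoint -5.25: p = -1.359375 < 0 → [-5.5, -5.25]
midpoint -5.375: p = 2.458984 > 0 → [-5.375, -5.25]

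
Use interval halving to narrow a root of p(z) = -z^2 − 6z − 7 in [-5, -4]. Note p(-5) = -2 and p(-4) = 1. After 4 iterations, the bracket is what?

[-4.4375, -4.375]

midpoint -4.5: p = -0.25 < 0 → [-4.5, -4]
midpoint -4.25: p = 0.4375 > 0 → [-4.5, -4.25]
midpoint -4.375: p = 0.109375 > 0 → [-4.5, -4.375]
midpoint -4.4375: p = -0.0664 < 0 → [-4.4375, -4.375]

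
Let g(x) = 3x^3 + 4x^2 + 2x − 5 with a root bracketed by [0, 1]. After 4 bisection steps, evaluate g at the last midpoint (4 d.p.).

midpoint 0.5: g = -2.625 < 0 → [0.5, 1]
midpoint 0.75: g = 0.015625 > 0 → [0.5, 0.75]
midpoint 0.625: g = -1.455078 < 0 → [0.625, 0.75]
midpoint 0.6875: g = -0.7595 < 0 → [0.6875, 0.75]

-0.7595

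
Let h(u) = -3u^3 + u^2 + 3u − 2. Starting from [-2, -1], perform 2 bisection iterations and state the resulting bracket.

h(-1.5) = 5.875 > 0, so the root lies in [-1.5, -1]
h(-1.25) = 1.671875 > 0, so the root lies in [-1.25, -1]

[-1.25, -1]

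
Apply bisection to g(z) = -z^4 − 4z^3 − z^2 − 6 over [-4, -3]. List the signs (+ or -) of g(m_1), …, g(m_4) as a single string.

+--+

m = -3.5, g(m) = 3.1875 (+); new bracket [-4, -3.5]
m = -3.75, g(m) = -6.878906 (−); new bracket [-3.75, -3.5]
m = -3.625, g(m) = -1.277588 (−); new bracket [-3.625, -3.5]
m = -3.5625, g(m) = 1.0893 (+); new bracket [-3.625, -3.5625]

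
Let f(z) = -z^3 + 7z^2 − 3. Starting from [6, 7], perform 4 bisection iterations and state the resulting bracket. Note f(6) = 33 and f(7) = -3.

[6.9375, 7]

z = 6.5 gives f = 18.125, positive; keep [6.5, 7]
z = 6.75 gives f = 8.390625, positive; keep [6.75, 7]
z = 6.875 gives f = 2.908203, positive; keep [6.875, 7]
z = 6.9375 gives f = 0.0081, positive; keep [6.9375, 7]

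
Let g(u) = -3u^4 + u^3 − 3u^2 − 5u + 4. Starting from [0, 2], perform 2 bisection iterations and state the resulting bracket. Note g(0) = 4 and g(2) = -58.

m = 1, g(m) = -6 (−); new bracket [0, 1]
m = 0.5, g(m) = 0.6875 (+); new bracket [0.5, 1]

[0.5, 1]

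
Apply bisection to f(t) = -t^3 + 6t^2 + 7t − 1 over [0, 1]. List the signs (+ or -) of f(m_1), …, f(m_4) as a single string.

m = 0.5, f(m) = 3.875 (+); new bracket [0, 0.5]
m = 0.25, f(m) = 1.109375 (+); new bracket [0, 0.25]
m = 0.125, f(m) = -0.033203 (−); new bracket [0.125, 0.25]
m = 0.1875, f(m) = 0.5168 (+); new bracket [0.125, 0.1875]

++-+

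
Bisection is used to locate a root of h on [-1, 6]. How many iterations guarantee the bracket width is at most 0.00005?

Width after n steps is 7/2^n. Need 2^n ≥ 7/0.00005 = 140000.
2^17 = 131072 < 140000 ≤ 2^18 = 262144, so n = 18.

18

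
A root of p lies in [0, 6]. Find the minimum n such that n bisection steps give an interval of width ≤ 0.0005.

Width after n steps is 6/2^n. Need 2^n ≥ 6/0.0005 = 12000.
2^13 = 8192 < 12000 ≤ 2^14 = 16384, so n = 14.

14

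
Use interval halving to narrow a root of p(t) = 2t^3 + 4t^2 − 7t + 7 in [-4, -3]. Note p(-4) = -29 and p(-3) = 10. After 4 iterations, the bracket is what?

[-3.375, -3.3125]

p(-3.5) = -5.25 < 0, so the root lies in [-3.5, -3]
p(-3.25) = 3.34375 > 0, so the root lies in [-3.5, -3.25]
p(-3.375) = -0.699219 < 0, so the root lies in [-3.375, -3.25]
p(-3.3125) = 1.3843 > 0, so the root lies in [-3.375, -3.3125]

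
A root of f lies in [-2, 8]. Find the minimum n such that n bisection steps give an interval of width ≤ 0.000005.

21

Width after n steps is 10/2^n. Need 2^n ≥ 10/0.000005 = 2000000.
2^20 = 1048576 < 2000000 ≤ 2^21 = 2097152, so n = 21.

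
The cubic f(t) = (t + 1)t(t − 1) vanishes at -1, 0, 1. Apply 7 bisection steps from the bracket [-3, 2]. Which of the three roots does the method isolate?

f(-0.5) = 0.375 > 0, so the root lies in [-3, -0.5]
f(-1.75) = -3.609375 < 0, so the root lies in [-1.75, -0.5]
f(-1.125) = -0.298828 < 0, so the root lies in [-1.125, -0.5]
f(-0.8125) = 0.2761 > 0, so the root lies in [-1.125, -0.8125]
f(-0.96875) = 0.0596 > 0, so the root lies in [-1.125, -0.96875]
f(-1.046875) = -0.1004 < 0, so the root lies in [-1.046875, -0.96875]
f(-1.0078125) = -0.0158 < 0, so the root lies in [-1.0078125, -0.96875]

-1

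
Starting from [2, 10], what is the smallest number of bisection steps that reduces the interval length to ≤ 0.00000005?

28

Width after n steps is 8/2^n. Need 2^n ≥ 8/0.00000005 = 160000000.
2^27 = 134217728 < 160000000 ≤ 2^28 = 268435456, so n = 28.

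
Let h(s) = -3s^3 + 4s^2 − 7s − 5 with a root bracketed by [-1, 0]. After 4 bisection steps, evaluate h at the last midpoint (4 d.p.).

0.7371

h(-0.5) = -0.125 < 0, so the root lies in [-1, -0.5]
h(-0.75) = 3.765625 > 0, so the root lies in [-0.75, -0.5]
h(-0.625) = 1.669922 > 0, so the root lies in [-0.625, -0.5]
h(-0.5625) = 0.7371 > 0, so the root lies in [-0.5625, -0.5]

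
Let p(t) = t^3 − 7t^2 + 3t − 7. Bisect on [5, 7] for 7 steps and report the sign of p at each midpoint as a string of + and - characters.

p(6) = -25 < 0, so the root lies in [6, 7]
p(6.5) = -8.625 < 0, so the root lies in [6.5, 7]
p(6.75) = 1.859375 > 0, so the root lies in [6.5, 6.75]
p(6.625) = -3.584 < 0, so the root lies in [6.625, 6.75]
p(6.6875) = -0.9133 < 0, so the root lies in [6.6875, 6.75]
p(6.71875) = 0.4602 > 0, so the root lies in [6.6875, 6.71875]
p(6.703125) = -0.2298 < 0, so the root lies in [6.703125, 6.71875]

--+--+-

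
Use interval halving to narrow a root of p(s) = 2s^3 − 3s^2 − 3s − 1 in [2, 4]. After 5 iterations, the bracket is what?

[2.25, 2.3125]

p(3) = 17 > 0, so the root lies in [2, 3]
p(2.5) = 4 > 0, so the root lies in [2, 2.5]
p(2.25) = -0.15625 < 0, so the root lies in [2.25, 2.5]
p(2.375) = 1.7461 > 0, so the root lies in [2.25, 2.375]
p(2.3125) = 0.7524 > 0, so the root lies in [2.25, 2.3125]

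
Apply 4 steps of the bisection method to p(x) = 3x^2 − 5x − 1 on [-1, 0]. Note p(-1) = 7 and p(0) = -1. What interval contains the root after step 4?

[-0.1875, -0.125]

midpoint -0.5: p = 2.25 > 0 → [-0.5, 0]
midpoint -0.25: p = 0.4375 > 0 → [-0.25, 0]
midpoint -0.125: p = -0.328125 < 0 → [-0.25, -0.125]
midpoint -0.1875: p = 0.043 > 0 → [-0.1875, -0.125]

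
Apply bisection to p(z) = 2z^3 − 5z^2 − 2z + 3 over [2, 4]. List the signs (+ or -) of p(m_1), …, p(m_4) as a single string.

m = 3, p(m) = 6 (+); new bracket [2, 3]
m = 2.5, p(m) = -2 (−); new bracket [2.5, 3]
m = 2.75, p(m) = 1.28125 (+); new bracket [2.5, 2.75]
m = 2.625, p(m) = -0.5273 (−); new bracket [2.625, 2.75]

+-+-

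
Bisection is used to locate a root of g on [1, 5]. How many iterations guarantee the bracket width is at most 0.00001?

Width after n steps is 4/2^n. Need 2^n ≥ 4/0.00001 = 400000.
2^18 = 262144 < 400000 ≤ 2^19 = 524288, so n = 19.

19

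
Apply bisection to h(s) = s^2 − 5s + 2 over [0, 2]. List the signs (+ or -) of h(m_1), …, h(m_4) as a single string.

--++

s = 1 gives h = -2, negative; keep [0, 1]
s = 0.5 gives h = -0.25, negative; keep [0, 0.5]
s = 0.25 gives h = 0.8125, positive; keep [0.25, 0.5]
s = 0.375 gives h = 0.2656, positive; keep [0.375, 0.5]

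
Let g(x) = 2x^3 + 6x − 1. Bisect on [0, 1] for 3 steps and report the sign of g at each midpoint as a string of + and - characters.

x = 0.5 gives g = 2.25, positive; keep [0, 0.5]
x = 0.25 gives g = 0.53125, positive; keep [0, 0.25]
x = 0.125 gives g = -0.246094, negative; keep [0.125, 0.25]

++-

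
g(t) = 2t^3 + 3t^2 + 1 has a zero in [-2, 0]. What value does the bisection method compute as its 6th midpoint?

t = -1 gives g = 2, positive; keep [-2, -1]
t = -1.5 gives g = 1, positive; keep [-2, -1.5]
t = -1.75 gives g = -0.53125, negative; keep [-1.75, -1.5]
t = -1.625 gives g = 0.3398, positive; keep [-1.75, -1.625]
t = -1.6875 gives g = -0.0679, negative; keep [-1.6875, -1.625]
t = -1.65625 gives g = 0.1428, positive; keep [-1.6875, -1.65625]

-1.65625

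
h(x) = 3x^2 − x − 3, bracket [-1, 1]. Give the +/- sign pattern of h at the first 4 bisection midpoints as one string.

h(0) = -3 < 0, so the root lies in [-1, 0]
h(-0.5) = -1.75 < 0, so the root lies in [-1, -0.5]
h(-0.75) = -0.5625 < 0, so the root lies in [-1, -0.75]
h(-0.875) = 0.1719 > 0, so the root lies in [-0.875, -0.75]

---+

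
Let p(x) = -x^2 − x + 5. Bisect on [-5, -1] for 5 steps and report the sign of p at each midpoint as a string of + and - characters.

x = -3 gives p = -1, negative; keep [-3, -1]
x = -2 gives p = 3, positive; keep [-3, -2]
x = -2.5 gives p = 1.25, positive; keep [-3, -2.5]
x = -2.75 gives p = 0.1875, positive; keep [-3, -2.75]
x = -2.875 gives p = -0.3906, negative; keep [-2.875, -2.75]

-+++-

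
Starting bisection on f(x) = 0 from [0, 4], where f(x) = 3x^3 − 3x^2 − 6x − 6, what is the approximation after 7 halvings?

x = 2 gives f = -6, negative; keep [2, 4]
x = 3 gives f = 30, positive; keep [2, 3]
x = 2.5 gives f = 7.125, positive; keep [2, 2.5]
x = 2.25 gives f = -0.5156, negative; keep [2.25, 2.5]
x = 2.375 gives f = 3.0176, positive; keep [2.25, 2.375]
x = 2.3125 gives f = 1.1814, positive; keep [2.25, 2.3125]
x = 2.28125 gives f = 0.3158, positive; keep [2.25, 2.28125]

2.28125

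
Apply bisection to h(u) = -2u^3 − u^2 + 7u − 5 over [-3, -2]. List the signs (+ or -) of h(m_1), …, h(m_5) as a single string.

+--++

h(-2.5) = 2.5 > 0, so the root lies in [-2.5, -2]
h(-2.25) = -3.03125 < 0, so the root lies in [-2.5, -2.25]
h(-2.375) = -0.472656 < 0, so the root lies in [-2.5, -2.375]
h(-2.4375) = 0.9604 > 0, so the root lies in [-2.4375, -2.375]
h(-2.40625) = 0.2308 > 0, so the root lies in [-2.40625, -2.375]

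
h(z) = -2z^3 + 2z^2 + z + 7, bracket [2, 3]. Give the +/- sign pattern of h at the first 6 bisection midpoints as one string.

midpoint 2.5: h = -9.25 < 0 → [2, 2.5]
midpoint 2.25: h = -3.40625 < 0 → [2, 2.25]
midpoint 2.125: h = -1.035156 < 0 → [2, 2.125]
midpoint 2.0625: h = 0.0229 > 0 → [2.0625, 2.125]
midpoint 2.09375: h = -0.4958 < 0 → [2.0625, 2.09375]
midpoint 2.078125: h = -0.2339 < 0 → [2.0625, 2.078125]

---+--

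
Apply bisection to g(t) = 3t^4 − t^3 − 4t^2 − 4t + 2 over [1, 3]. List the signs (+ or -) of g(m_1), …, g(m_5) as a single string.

m = 2, g(m) = 18 (+); new bracket [1, 2]
m = 1.5, g(m) = -1.1875 (−); new bracket [1.5, 2]
m = 1.75, g(m) = 5.527344 (+); new bracket [1.5, 1.75]
m = 1.625, g(m) = 1.5652 (+); new bracket [1.5, 1.625]
m = 1.5625, g(m) = 0.0511 (+); new bracket [1.5, 1.5625]

+-+++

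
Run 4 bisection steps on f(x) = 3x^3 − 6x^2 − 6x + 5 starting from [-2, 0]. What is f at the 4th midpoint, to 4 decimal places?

-0.1152

f(-1) = 2 > 0, so the root lies in [-2, -1]
f(-1.5) = -9.625 < 0, so the root lies in [-1.5, -1]
f(-1.25) = -2.734375 < 0, so the root lies in [-1.25, -1]
f(-1.125) = -0.1152 < 0, so the root lies in [-1.125, -1]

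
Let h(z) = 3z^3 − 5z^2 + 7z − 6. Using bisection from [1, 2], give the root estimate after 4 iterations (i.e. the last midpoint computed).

1.1875

h(1.5) = 3.375 > 0, so the root lies in [1, 1.5]
h(1.25) = 0.796875 > 0, so the root lies in [1, 1.25]
h(1.125) = -0.181641 < 0, so the root lies in [1.125, 1.25]
h(1.1875) = 0.2854 > 0, so the root lies in [1.125, 1.1875]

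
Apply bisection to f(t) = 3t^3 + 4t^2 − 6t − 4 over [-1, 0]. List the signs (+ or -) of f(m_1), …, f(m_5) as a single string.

-+++-

t = -0.5 gives f = -0.375, negative; keep [-1, -0.5]
t = -0.75 gives f = 1.484375, positive; keep [-0.75, -0.5]
t = -0.625 gives f = 0.580078, positive; keep [-0.625, -0.5]
t = -0.5625 gives f = 0.1067, positive; keep [-0.5625, -0.5]
t = -0.53125 gives f = -0.1334, negative; keep [-0.5625, -0.53125]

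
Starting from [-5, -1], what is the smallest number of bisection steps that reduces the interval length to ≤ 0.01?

9

Width after n steps is 4/2^n. Need 2^n ≥ 4/0.01 = 400.
2^8 = 256 < 400 ≤ 2^9 = 512, so n = 9.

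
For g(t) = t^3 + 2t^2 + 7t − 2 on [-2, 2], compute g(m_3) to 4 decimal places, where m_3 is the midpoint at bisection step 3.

2.1250

t = 0 gives g = -2, negative; keep [0, 2]
t = 1 gives g = 8, positive; keep [0, 1]
t = 0.5 gives g = 2.125, positive; keep [0, 0.5]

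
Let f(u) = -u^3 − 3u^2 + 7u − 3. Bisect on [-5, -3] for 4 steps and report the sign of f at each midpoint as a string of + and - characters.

--+-

m = -4, f(m) = -15 (−); new bracket [-5, -4]
m = -4.5, f(m) = -4.125 (−); new bracket [-5, -4.5]
m = -4.75, f(m) = 3.234375 (+); new bracket [-4.75, -4.5]
m = -4.625, f(m) = -0.6152 (−); new bracket [-4.75, -4.625]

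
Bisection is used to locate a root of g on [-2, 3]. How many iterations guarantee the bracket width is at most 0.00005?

17

Width after n steps is 5/2^n. Need 2^n ≥ 5/0.00005 = 100000.
2^16 = 65536 < 100000 ≤ 2^17 = 131072, so n = 17.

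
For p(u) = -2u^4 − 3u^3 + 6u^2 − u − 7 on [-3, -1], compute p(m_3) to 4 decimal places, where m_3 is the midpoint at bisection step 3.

u = -2 gives p = 11, positive; keep [-3, -2]
u = -2.5 gives p = 1.75, positive; keep [-3, -2.5]
u = -2.75 gives p = -10.867188, negative; keep [-2.75, -2.5]

-10.8672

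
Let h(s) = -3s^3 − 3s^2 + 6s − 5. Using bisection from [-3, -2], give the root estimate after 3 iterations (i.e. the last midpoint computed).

-2.125

m = -2.5, h(m) = 8.125 (+); new bracket [-2.5, -2]
m = -2.25, h(m) = 0.484375 (+); new bracket [-2.25, -2]
m = -2.125, h(m) = -2.509766 (−); new bracket [-2.25, -2.125]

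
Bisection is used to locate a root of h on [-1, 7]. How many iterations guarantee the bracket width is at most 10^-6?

Width after n steps is 8/2^n. Need 2^n ≥ 8/10^-6 = 8000000.
2^22 = 4194304 < 8000000 ≤ 2^23 = 8388608, so n = 23.

23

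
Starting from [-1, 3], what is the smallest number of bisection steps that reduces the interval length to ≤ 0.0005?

Width after n steps is 4/2^n. Need 2^n ≥ 4/0.0005 = 8000.
2^12 = 4096 < 8000 ≤ 2^13 = 8192, so n = 13.

13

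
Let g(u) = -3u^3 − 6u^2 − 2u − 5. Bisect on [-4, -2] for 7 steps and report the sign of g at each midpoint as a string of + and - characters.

midpoint -3: g = 28 > 0 → [-3, -2]
midpoint -2.5: g = 9.375 > 0 → [-2.5, -2]
midpoint -2.25: g = 3.296875 > 0 → [-2.25, -2]
midpoint -2.125: g = 0.9434 > 0 → [-2.125, -2]
midpoint -2.0625: g = -0.0774 < 0 → [-2.125, -2.0625]
midpoint -2.09375: g = 0.4204 > 0 → [-2.09375, -2.0625]
midpoint -2.078125: g = 0.1684 > 0 → [-2.078125, -2.0625]

++++-++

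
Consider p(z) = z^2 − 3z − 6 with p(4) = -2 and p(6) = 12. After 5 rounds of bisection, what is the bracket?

[4.3125, 4.375]

midpoint 5: p = 4 > 0 → [4, 5]
midpoint 4.5: p = 0.75 > 0 → [4, 4.5]
midpoint 4.25: p = -0.6875 < 0 → [4.25, 4.5]
midpoint 4.375: p = 0.0156 > 0 → [4.25, 4.375]
midpoint 4.3125: p = -0.3398 < 0 → [4.3125, 4.375]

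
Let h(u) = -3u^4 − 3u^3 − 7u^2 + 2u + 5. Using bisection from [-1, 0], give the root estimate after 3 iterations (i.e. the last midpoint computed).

-0.625

h(-0.5) = 2.4375 > 0, so the root lies in [-1, -0.5]
h(-0.75) = -0.121094 < 0, so the root lies in [-0.75, -0.5]
h(-0.625) = 1.290283 > 0, so the root lies in [-0.75, -0.625]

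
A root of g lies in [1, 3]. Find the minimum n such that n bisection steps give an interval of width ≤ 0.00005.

16

Width after n steps is 2/2^n. Need 2^n ≥ 2/0.00005 = 40000.
2^15 = 32768 < 40000 ≤ 2^16 = 65536, so n = 16.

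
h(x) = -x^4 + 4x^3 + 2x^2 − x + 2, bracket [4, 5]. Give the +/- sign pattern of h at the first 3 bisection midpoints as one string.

midpoint 4.5: h = -7.5625 < 0 → [4, 4.5]
midpoint 4.25: h = 14.683594 > 0 → [4.25, 4.5]
midpoint 4.375: h = 4.503662 > 0 → [4.375, 4.5]

-++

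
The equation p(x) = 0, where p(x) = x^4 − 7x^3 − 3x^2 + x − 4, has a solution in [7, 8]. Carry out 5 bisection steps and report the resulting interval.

x = 7.5 gives p = 45.6875, positive; keep [7, 7.5]
x = 7.25 gives p = -59.167969, negative; keep [7.25, 7.5]
x = 7.375 gives p = -9.372803, negative; keep [7.375, 7.5]
x = 7.4375 gives p = 17.4827, positive; keep [7.375, 7.4375]
x = 7.40625 gives p = 3.8884, positive; keep [7.375, 7.40625]

[7.375, 7.40625]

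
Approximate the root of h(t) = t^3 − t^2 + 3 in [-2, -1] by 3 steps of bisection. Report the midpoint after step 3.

m = -1.5, h(m) = -2.625 (−); new bracket [-1.5, -1]
m = -1.25, h(m) = -0.515625 (−); new bracket [-1.25, -1]
m = -1.125, h(m) = 0.310547 (+); new bracket [-1.25, -1.125]

-1.125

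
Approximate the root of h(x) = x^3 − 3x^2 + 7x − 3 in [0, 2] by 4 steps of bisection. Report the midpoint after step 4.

0.625

m = 1, h(m) = 2 (+); new bracket [0, 1]
m = 0.5, h(m) = -0.125 (−); new bracket [0.5, 1]
m = 0.75, h(m) = 0.984375 (+); new bracket [0.5, 0.75]
m = 0.625, h(m) = 0.4473 (+); new bracket [0.5, 0.625]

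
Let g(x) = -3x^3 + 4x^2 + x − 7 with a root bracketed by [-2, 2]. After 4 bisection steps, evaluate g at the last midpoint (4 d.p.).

g(0) = -7 < 0, so the root lies in [-2, 0]
g(-1) = -1 < 0, so the root lies in [-2, -1]
g(-1.5) = 10.625 > 0, so the root lies in [-1.5, -1]
g(-1.25) = 3.8594 > 0, so the root lies in [-1.25, -1]

3.8594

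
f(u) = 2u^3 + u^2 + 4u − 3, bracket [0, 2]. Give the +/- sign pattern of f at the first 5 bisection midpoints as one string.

+-++-

m = 1, f(m) = 4 (+); new bracket [0, 1]
m = 0.5, f(m) = -0.5 (−); new bracket [0.5, 1]
m = 0.75, f(m) = 1.40625 (+); new bracket [0.5, 0.75]
m = 0.625, f(m) = 0.3789 (+); new bracket [0.5, 0.625]
m = 0.5625, f(m) = -0.0776 (−); new bracket [0.5625, 0.625]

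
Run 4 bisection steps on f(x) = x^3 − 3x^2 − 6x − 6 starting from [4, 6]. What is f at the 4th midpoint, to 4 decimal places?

1.0098

m = 5, f(m) = 14 (+); new bracket [4, 5]
m = 4.5, f(m) = -2.625 (−); new bracket [4.5, 5]
m = 4.75, f(m) = 4.984375 (+); new bracket [4.5, 4.75]
m = 4.625, f(m) = 1.0098 (+); new bracket [4.5, 4.625]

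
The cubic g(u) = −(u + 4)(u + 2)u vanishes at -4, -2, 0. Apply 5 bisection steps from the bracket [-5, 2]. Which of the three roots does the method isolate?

midpoint -1.5: g = 1.875 > 0 → [-1.5, 2]
midpoint 0.25: g = -2.390625 < 0 → [-1.5, 0.25]
midpoint -0.625: g = 2.900391 > 0 → [-0.625, 0.25]
midpoint -0.1875: g = 1.2957 > 0 → [-0.1875, 0.25]
midpoint 0.03125: g = -0.2559 < 0 → [-0.1875, 0.03125]

0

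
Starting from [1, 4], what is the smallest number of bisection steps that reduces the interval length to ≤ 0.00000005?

Width after n steps is 3/2^n. Need 2^n ≥ 3/0.00000005 = 60000000.
2^25 = 33554432 < 60000000 ≤ 2^26 = 67108864, so n = 26.

26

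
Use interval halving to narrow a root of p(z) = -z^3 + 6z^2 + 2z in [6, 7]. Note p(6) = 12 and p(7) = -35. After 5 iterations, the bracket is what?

[6.3125, 6.34375]

z = 6.5 gives p = -8.125, negative; keep [6, 6.5]
z = 6.25 gives p = 2.734375, positive; keep [6.25, 6.5]
z = 6.375 gives p = -2.490234, negative; keep [6.25, 6.375]
z = 6.3125 gives p = 0.1726, positive; keep [6.3125, 6.375]
z = 6.34375 gives p = -1.1461, negative; keep [6.3125, 6.34375]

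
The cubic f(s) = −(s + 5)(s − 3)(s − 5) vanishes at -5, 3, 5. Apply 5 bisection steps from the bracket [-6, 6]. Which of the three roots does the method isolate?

m = 0, f(m) = -75 (−); new bracket [-6, 0]
m = -3, f(m) = -96 (−); new bracket [-6, -3]
m = -4.5, f(m) = -35.625 (−); new bracket [-6, -4.5]
m = -5.25, f(m) = 21.1406 (+); new bracket [-5.25, -4.5]
m = -4.875, f(m) = -9.7207 (−); new bracket [-5.25, -4.875]

-5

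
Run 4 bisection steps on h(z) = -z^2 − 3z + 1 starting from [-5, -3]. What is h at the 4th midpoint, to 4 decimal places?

midpoint -4: h = -3 < 0 → [-4, -3]
midpoint -3.5: h = -0.75 < 0 → [-3.5, -3]
midpoint -3.25: h = 0.1875 > 0 → [-3.5, -3.25]
midpoint -3.375: h = -0.2656 < 0 → [-3.375, -3.25]

-0.2656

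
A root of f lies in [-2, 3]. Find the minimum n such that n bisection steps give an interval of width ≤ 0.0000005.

24

Width after n steps is 5/2^n. Need 2^n ≥ 5/0.0000005 = 10000000.
2^23 = 8388608 < 10000000 ≤ 2^24 = 16777216, so n = 24.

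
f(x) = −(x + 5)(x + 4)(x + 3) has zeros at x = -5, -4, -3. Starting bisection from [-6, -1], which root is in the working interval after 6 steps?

x = -3.5 gives f = 0.375, positive; keep [-3.5, -1]
x = -2.25 gives f = -3.609375, negative; keep [-3.5, -2.25]
x = -2.875 gives f = -0.298828, negative; keep [-3.5, -2.875]
x = -3.1875 gives f = 0.2761, positive; keep [-3.1875, -2.875]
x = -3.03125 gives f = 0.0596, positive; keep [-3.03125, -2.875]
x = -2.953125 gives f = -0.1004, negative; keep [-3.03125, -2.953125]

-3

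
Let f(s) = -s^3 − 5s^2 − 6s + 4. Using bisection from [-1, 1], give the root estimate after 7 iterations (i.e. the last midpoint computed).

0.453125

f(0) = 4 > 0, so the root lies in [0, 1]
f(0.5) = -0.375 < 0, so the root lies in [0, 0.5]
f(0.25) = 2.171875 > 0, so the root lies in [0.25, 0.5]
f(0.375) = 0.9941 > 0, so the root lies in [0.375, 0.5]
f(0.4375) = 0.3342 > 0, so the root lies in [0.4375, 0.5]
f(0.46875) = -0.0141 < 0, so the root lies in [0.4375, 0.46875]
f(0.453125) = 0.1616 > 0, so the root lies in [0.453125, 0.46875]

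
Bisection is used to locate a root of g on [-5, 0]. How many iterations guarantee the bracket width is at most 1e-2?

9

Width after n steps is 5/2^n. Need 2^n ≥ 5/1e-2 = 500.
2^8 = 256 < 500 ≤ 2^9 = 512, so n = 9.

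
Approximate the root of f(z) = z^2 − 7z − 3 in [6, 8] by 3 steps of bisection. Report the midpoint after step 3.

7.25

m = 7, f(m) = -3 (−); new bracket [7, 8]
m = 7.5, f(m) = 0.75 (+); new bracket [7, 7.5]
m = 7.25, f(m) = -1.1875 (−); new bracket [7.25, 7.5]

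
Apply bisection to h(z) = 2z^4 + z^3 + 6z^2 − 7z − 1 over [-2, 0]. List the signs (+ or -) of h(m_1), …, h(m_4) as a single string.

+++-

z = -1 gives h = 13, positive; keep [-1, 0]
z = -0.5 gives h = 4, positive; keep [-0.5, 0]
z = -0.25 gives h = 1.117188, positive; keep [-0.25, 0]
z = -0.125 gives h = -0.0327, negative; keep [-0.25, -0.125]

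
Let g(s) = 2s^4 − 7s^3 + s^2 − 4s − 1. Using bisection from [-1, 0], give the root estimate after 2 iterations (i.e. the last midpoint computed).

-0.25

midpoint -0.5: g = 2.25 > 0 → [-0.5, 0]
midpoint -0.25: g = 0.179688 > 0 → [-0.25, 0]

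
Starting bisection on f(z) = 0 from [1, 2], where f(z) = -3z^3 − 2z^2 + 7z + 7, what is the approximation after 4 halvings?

m = 1.5, f(m) = 2.875 (+); new bracket [1.5, 2]
m = 1.75, f(m) = -2.953125 (−); new bracket [1.5, 1.75]
m = 1.625, f(m) = 0.220703 (+); new bracket [1.625, 1.75]
m = 1.6875, f(m) = -1.2991 (−); new bracket [1.625, 1.6875]

1.6875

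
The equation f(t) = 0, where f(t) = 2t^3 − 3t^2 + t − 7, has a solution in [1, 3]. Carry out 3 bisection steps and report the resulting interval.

m = 2, f(m) = -1 (−); new bracket [2, 3]
m = 2.5, f(m) = 8 (+); new bracket [2, 2.5]
m = 2.25, f(m) = 2.84375 (+); new bracket [2, 2.25]

[2, 2.25]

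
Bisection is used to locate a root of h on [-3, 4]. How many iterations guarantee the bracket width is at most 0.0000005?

24

Width after n steps is 7/2^n. Need 2^n ≥ 7/0.0000005 = 14000000.
2^23 = 8388608 < 14000000 ≤ 2^24 = 16777216, so n = 24.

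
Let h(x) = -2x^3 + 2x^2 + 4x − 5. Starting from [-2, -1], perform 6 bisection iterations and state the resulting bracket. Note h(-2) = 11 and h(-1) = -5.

x = -1.5 gives h = 0.25, positive; keep [-1.5, -1]
x = -1.25 gives h = -2.96875, negative; keep [-1.5, -1.25]
x = -1.375 gives h = -1.519531, negative; keep [-1.5, -1.375]
x = -1.4375 gives h = -0.6763, negative; keep [-1.5, -1.4375]
x = -1.46875 gives h = -0.2237, negative; keep [-1.5, -1.46875]
x = -1.484375 gives h = 0.0105, positive; keep [-1.484375, -1.46875]

[-1.484375, -1.46875]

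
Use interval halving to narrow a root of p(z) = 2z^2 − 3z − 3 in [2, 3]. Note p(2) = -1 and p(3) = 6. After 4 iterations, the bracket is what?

[2.125, 2.1875]

midpoint 2.5: p = 2 > 0 → [2, 2.5]
midpoint 2.25: p = 0.375 > 0 → [2, 2.25]
midpoint 2.125: p = -0.34375 < 0 → [2.125, 2.25]
midpoint 2.1875: p = 0.0078 > 0 → [2.125, 2.1875]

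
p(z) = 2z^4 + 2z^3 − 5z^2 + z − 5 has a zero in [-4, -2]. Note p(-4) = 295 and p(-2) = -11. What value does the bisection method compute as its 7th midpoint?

-2.359375

z = -3 gives p = 55, positive; keep [-3, -2]
z = -2.5 gives p = 8.125, positive; keep [-2.5, -2]
z = -2.25 gives p = -4.085938, negative; keep [-2.5, -2.25]
z = -2.375 gives p = 1.2622, positive; keep [-2.375, -2.25]
z = -2.3125 gives p = -1.5888, negative; keep [-2.375, -2.3125]
z = -2.34375 gives p = -0.2091, negative; keep [-2.375, -2.34375]
z = -2.359375 gives p = 0.5149, positive; keep [-2.359375, -2.34375]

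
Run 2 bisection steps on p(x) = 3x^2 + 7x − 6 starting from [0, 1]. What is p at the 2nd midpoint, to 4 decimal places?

0.9375

x = 0.5 gives p = -1.75, negative; keep [0.5, 1]
x = 0.75 gives p = 0.9375, positive; keep [0.5, 0.75]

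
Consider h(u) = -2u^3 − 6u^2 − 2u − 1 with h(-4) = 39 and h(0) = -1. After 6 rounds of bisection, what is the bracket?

[-2.75, -2.6875]

u = -2 gives h = -5, negative; keep [-4, -2]
u = -3 gives h = 5, positive; keep [-3, -2]
u = -2.5 gives h = -2.25, negative; keep [-3, -2.5]
u = -2.75 gives h = 0.7188, positive; keep [-2.75, -2.5]
u = -2.625 gives h = -0.918, negative; keep [-2.75, -2.625]
u = -2.6875 gives h = -0.1392, negative; keep [-2.75, -2.6875]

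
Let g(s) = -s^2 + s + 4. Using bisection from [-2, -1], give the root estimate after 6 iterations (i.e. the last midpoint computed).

-1.546875

g(-1.5) = 0.25 > 0, so the root lies in [-2, -1.5]
g(-1.75) = -0.8125 < 0, so the root lies in [-1.75, -1.5]
g(-1.625) = -0.265625 < 0, so the root lies in [-1.625, -1.5]
g(-1.5625) = -0.0039 < 0, so the root lies in [-1.5625, -1.5]
g(-1.53125) = 0.124 > 0, so the root lies in [-1.5625, -1.53125]
g(-1.546875) = 0.0603 > 0, so the root lies in [-1.5625, -1.546875]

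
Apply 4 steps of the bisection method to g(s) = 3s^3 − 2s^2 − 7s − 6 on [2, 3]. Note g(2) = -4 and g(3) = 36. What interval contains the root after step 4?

g(2.5) = 10.875 > 0, so the root lies in [2, 2.5]
g(2.25) = 2.296875 > 0, so the root lies in [2, 2.25]
g(2.125) = -1.119141 < 0, so the root lies in [2.125, 2.25]
g(2.1875) = 0.5198 > 0, so the root lies in [2.125, 2.1875]

[2.125, 2.1875]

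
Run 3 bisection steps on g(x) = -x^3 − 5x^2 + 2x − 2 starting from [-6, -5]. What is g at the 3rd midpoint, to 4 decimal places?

-1.9160

midpoint -5.5: g = 2.125 > 0 → [-5.5, -5]
midpoint -5.25: g = -5.609375 < 0 → [-5.5, -5.25]
midpoint -5.375: g = -1.916016 < 0 → [-5.5, -5.375]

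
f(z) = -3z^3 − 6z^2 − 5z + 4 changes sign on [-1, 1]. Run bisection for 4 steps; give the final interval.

[0.375, 0.5]

f(0) = 4 > 0, so the root lies in [0, 1]
f(0.5) = -0.375 < 0, so the root lies in [0, 0.5]
f(0.25) = 2.328125 > 0, so the root lies in [0.25, 0.5]
f(0.375) = 1.123 > 0, so the root lies in [0.375, 0.5]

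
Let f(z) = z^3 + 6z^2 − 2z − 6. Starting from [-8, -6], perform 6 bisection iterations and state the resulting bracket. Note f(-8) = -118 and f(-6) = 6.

[-6.1875, -6.15625]

m = -7, f(m) = -41 (−); new bracket [-7, -6]
m = -6.5, f(m) = -14.125 (−); new bracket [-6.5, -6]
m = -6.25, f(m) = -3.265625 (−); new bracket [-6.25, -6]
m = -6.125, f(m) = 1.5605 (+); new bracket [-6.25, -6.125]
m = -6.1875, f(m) = -0.8035 (−); new bracket [-6.1875, -6.125]
m = -6.15625, f(m) = 0.3907 (+); new bracket [-6.1875, -6.15625]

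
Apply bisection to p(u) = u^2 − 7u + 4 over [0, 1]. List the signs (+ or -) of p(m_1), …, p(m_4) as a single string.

midpoint 0.5: p = 0.75 > 0 → [0.5, 1]
midpoint 0.75: p = -0.6875 < 0 → [0.5, 0.75]
midpoint 0.625: p = 0.015625 > 0 → [0.625, 0.75]
midpoint 0.6875: p = -0.3398 < 0 → [0.625, 0.6875]

+-+-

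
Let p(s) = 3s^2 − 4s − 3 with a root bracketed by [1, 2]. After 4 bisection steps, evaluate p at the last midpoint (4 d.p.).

p(1.5) = -2.25 < 0, so the root lies in [1.5, 2]
p(1.75) = -0.8125 < 0, so the root lies in [1.75, 2]
p(1.875) = 0.046875 > 0, so the root lies in [1.75, 1.875]
p(1.8125) = -0.3945 < 0, so the root lies in [1.8125, 1.875]

-0.3945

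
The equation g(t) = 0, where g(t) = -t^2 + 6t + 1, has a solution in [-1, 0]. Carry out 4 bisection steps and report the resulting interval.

[-0.1875, -0.125]

m = -0.5, g(m) = -2.25 (−); new bracket [-0.5, 0]
m = -0.25, g(m) = -0.5625 (−); new bracket [-0.25, 0]
m = -0.125, g(m) = 0.234375 (+); new bracket [-0.25, -0.125]
m = -0.1875, g(m) = -0.1602 (−); new bracket [-0.1875, -0.125]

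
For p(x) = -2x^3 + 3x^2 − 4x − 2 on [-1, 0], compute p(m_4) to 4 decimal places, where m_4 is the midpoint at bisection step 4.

midpoint -0.5: p = 1 > 0 → [-0.5, 0]
midpoint -0.25: p = -0.78125 < 0 → [-0.5, -0.25]
midpoint -0.375: p = 0.027344 > 0 → [-0.375, -0.25]
midpoint -0.3125: p = -0.396 < 0 → [-0.375, -0.3125]

-0.3960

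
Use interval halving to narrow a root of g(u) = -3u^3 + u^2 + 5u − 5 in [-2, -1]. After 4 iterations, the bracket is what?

g(-1.5) = -0.125 < 0, so the root lies in [-2, -1.5]
g(-1.75) = 5.390625 > 0, so the root lies in [-1.75, -1.5]
g(-1.625) = 2.388672 > 0, so the root lies in [-1.625, -1.5]
g(-1.5625) = 1.073 > 0, so the root lies in [-1.5625, -1.5]

[-1.5625, -1.5]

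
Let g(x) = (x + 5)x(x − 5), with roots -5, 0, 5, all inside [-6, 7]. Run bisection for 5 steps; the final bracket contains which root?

g(0.5) = -12.375 < 0, so the root lies in [0.5, 7]
g(3.75) = -41.015625 < 0, so the root lies in [3.75, 7]
g(5.375) = 20.912109 > 0, so the root lies in [3.75, 5.375]
g(4.5625) = -19.0876 < 0, so the root lies in [4.5625, 5.375]
g(4.96875) = -1.5479 < 0, so the root lies in [4.96875, 5.375]

5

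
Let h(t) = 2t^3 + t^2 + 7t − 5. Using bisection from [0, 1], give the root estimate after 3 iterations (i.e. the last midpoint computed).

0.625

m = 0.5, h(m) = -1 (−); new bracket [0.5, 1]
m = 0.75, h(m) = 1.65625 (+); new bracket [0.5, 0.75]
m = 0.625, h(m) = 0.253906 (+); new bracket [0.5, 0.625]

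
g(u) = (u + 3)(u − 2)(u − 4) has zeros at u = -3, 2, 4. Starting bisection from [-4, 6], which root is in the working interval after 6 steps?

-3

g(1) = 12 > 0, so the root lies in [-4, 1]
g(-1.5) = 28.875 > 0, so the root lies in [-4, -1.5]
g(-2.75) = 8.015625 > 0, so the root lies in [-4, -2.75]
g(-3.375) = -14.8652 < 0, so the root lies in [-3.375, -2.75]
g(-3.0625) = -2.2346 < 0, so the root lies in [-3.0625, -2.75]
g(-2.90625) = 3.1766 > 0, so the root lies in [-3.0625, -2.90625]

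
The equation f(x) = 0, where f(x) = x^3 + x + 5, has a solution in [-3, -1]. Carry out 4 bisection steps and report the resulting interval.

[-1.625, -1.5]

x = -2 gives f = -5, negative; keep [-2, -1]
x = -1.5 gives f = 0.125, positive; keep [-2, -1.5]
x = -1.75 gives f = -2.109375, negative; keep [-1.75, -1.5]
x = -1.625 gives f = -0.916, negative; keep [-1.625, -1.5]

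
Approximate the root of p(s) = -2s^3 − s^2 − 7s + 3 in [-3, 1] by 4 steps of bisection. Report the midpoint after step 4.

m = -1, p(m) = 11 (+); new bracket [-1, 1]
m = 0, p(m) = 3 (+); new bracket [0, 1]
m = 0.5, p(m) = -1 (−); new bracket [0, 0.5]
m = 0.25, p(m) = 1.1562 (+); new bracket [0.25, 0.5]

0.25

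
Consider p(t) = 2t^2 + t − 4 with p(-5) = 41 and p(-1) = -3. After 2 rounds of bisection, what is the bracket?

[-2, -1]

midpoint -3: p = 11 > 0 → [-3, -1]
midpoint -2: p = 2 > 0 → [-2, -1]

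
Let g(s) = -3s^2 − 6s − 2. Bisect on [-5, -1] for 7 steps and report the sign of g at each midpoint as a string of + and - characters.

s = -3 gives g = -11, negative; keep [-3, -1]
s = -2 gives g = -2, negative; keep [-2, -1]
s = -1.5 gives g = 0.25, positive; keep [-2, -1.5]
s = -1.75 gives g = -0.6875, negative; keep [-1.75, -1.5]
s = -1.625 gives g = -0.1719, negative; keep [-1.625, -1.5]
s = -1.5625 gives g = 0.0508, positive; keep [-1.625, -1.5625]
s = -1.59375 gives g = -0.0576, negative; keep [-1.59375, -1.5625]

--+--+-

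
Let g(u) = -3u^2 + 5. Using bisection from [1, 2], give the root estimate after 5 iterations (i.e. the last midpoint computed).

1.28125

midpoint 1.5: g = -1.75 < 0 → [1, 1.5]
midpoint 1.25: g = 0.3125 > 0 → [1.25, 1.5]
midpoint 1.375: g = -0.671875 < 0 → [1.25, 1.375]
midpoint 1.3125: g = -0.168 < 0 → [1.25, 1.3125]
midpoint 1.28125: g = 0.0752 > 0 → [1.28125, 1.3125]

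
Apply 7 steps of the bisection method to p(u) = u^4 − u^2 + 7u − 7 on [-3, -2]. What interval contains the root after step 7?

[-2.3125, -2.3046875]

u = -2.5 gives p = 8.3125, positive; keep [-2.5, -2]
u = -2.25 gives p = -2.183594, negative; keep [-2.5, -2.25]
u = -2.375 gives p = 2.551025, positive; keep [-2.375, -2.25]
u = -2.3125 gives p = 0.0623, positive; keep [-2.3125, -2.25]
u = -2.28125 gives p = -1.0902, negative; keep [-2.3125, -2.28125]
u = -2.296875 gives p = -0.5214, negative; keep [-2.3125, -2.296875]
u = -2.3046875 gives p = -0.2315, negative; keep [-2.3125, -2.3046875]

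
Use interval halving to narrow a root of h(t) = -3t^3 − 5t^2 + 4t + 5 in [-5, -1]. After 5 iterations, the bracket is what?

[-2, -1.875]

t = -3 gives h = 29, positive; keep [-3, -1]
t = -2 gives h = 1, positive; keep [-2, -1]
t = -1.5 gives h = -2.125, negative; keep [-2, -1.5]
t = -1.75 gives h = -1.2344, negative; keep [-2, -1.75]
t = -1.875 gives h = -0.3027, negative; keep [-2, -1.875]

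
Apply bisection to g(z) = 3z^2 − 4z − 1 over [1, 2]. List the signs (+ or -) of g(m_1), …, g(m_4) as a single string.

m = 1.5, g(m) = -0.25 (−); new bracket [1.5, 2]
m = 1.75, g(m) = 1.1875 (+); new bracket [1.5, 1.75]
m = 1.625, g(m) = 0.421875 (+); new bracket [1.5, 1.625]
m = 1.5625, g(m) = 0.0742 (+); new bracket [1.5, 1.5625]

-+++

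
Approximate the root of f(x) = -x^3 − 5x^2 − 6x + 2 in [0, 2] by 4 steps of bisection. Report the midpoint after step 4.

x = 1 gives f = -10, negative; keep [0, 1]
x = 0.5 gives f = -2.375, negative; keep [0, 0.5]
x = 0.25 gives f = 0.171875, positive; keep [0.25, 0.5]
x = 0.375 gives f = -1.0059, negative; keep [0.25, 0.375]

0.375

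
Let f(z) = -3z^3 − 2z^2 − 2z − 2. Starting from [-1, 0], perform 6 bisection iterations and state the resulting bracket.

[-0.84375, -0.828125]

f(-0.5) = -1.125 < 0, so the root lies in [-1, -0.5]
f(-0.75) = -0.359375 < 0, so the root lies in [-1, -0.75]
f(-0.875) = 0.228516 > 0, so the root lies in [-0.875, -0.75]
f(-0.8125) = -0.0862 < 0, so the root lies in [-0.875, -0.8125]
f(-0.84375) = 0.0657 > 0, so the root lies in [-0.84375, -0.8125]
f(-0.828125) = -0.0116 < 0, so the root lies in [-0.84375, -0.828125]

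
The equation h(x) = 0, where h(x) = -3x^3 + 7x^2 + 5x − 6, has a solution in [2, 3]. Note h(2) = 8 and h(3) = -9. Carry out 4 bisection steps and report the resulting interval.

h(2.5) = 3.375 > 0, so the root lies in [2.5, 3]
h(2.75) = -1.703125 < 0, so the root lies in [2.5, 2.75]
h(2.625) = 1.095703 > 0, so the root lies in [2.625, 2.75]
h(2.6875) = -0.2366 < 0, so the root lies in [2.625, 2.6875]

[2.625, 2.6875]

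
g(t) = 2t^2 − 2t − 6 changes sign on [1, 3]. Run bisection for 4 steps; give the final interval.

[2.25, 2.375]

midpoint 2: g = -2 < 0 → [2, 3]
midpoint 2.5: g = 1.5 > 0 → [2, 2.5]
midpoint 2.25: g = -0.375 < 0 → [2.25, 2.5]
midpoint 2.375: g = 0.5312 > 0 → [2.25, 2.375]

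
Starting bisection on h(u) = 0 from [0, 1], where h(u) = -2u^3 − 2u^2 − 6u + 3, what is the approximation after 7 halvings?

0.4140625

u = 0.5 gives h = -0.75, negative; keep [0, 0.5]
u = 0.25 gives h = 1.34375, positive; keep [0.25, 0.5]
u = 0.375 gives h = 0.363281, positive; keep [0.375, 0.5]
u = 0.4375 gives h = -0.1753, negative; keep [0.375, 0.4375]
u = 0.40625 gives h = 0.0983, positive; keep [0.40625, 0.4375]
u = 0.421875 gives h = -0.0374, negative; keep [0.40625, 0.421875]
u = 0.4140625 gives h = 0.0307, positive; keep [0.4140625, 0.421875]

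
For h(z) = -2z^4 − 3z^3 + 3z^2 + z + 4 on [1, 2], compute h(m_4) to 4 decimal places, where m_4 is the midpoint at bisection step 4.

h(1.5) = -8 < 0, so the root lies in [1, 1.5]
h(1.25) = -0.804688 < 0, so the root lies in [1, 1.25]
h(1.125) = 1.446777 > 0, so the root lies in [1.125, 1.25]
h(1.1875) = 0.4172 > 0, so the root lies in [1.1875, 1.25]

0.4172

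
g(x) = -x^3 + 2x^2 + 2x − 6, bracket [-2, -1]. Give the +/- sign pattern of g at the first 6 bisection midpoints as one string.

-++--+

m = -1.5, g(m) = -1.125 (−); new bracket [-2, -1.5]
m = -1.75, g(m) = 1.984375 (+); new bracket [-1.75, -1.5]
m = -1.625, g(m) = 0.322266 (+); new bracket [-1.625, -1.5]
m = -1.5625, g(m) = -0.4275 (−); new bracket [-1.625, -1.5625]
m = -1.59375, g(m) = -0.0592 (−); new bracket [-1.625, -1.59375]
m = -1.609375, g(m) = 0.1298 (+); new bracket [-1.609375, -1.59375]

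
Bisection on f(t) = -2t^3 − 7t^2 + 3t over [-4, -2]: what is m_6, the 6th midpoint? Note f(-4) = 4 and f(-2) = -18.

m = -3, f(m) = -18 (−); new bracket [-4, -3]
m = -3.5, f(m) = -10.5 (−); new bracket [-4, -3.5]
m = -3.75, f(m) = -4.21875 (−); new bracket [-4, -3.75]
m = -3.875, f(m) = -0.3633 (−); new bracket [-4, -3.875]
m = -3.9375, f(m) = 1.7534 (+); new bracket [-3.9375, -3.875]
m = -3.90625, f(m) = 0.679 (+); new bracket [-3.90625, -3.875]

-3.90625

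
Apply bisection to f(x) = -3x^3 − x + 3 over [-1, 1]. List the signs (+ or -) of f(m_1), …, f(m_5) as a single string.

++++-

x = 0 gives f = 3, positive; keep [0, 1]
x = 0.5 gives f = 2.125, positive; keep [0.5, 1]
x = 0.75 gives f = 0.984375, positive; keep [0.75, 1]
x = 0.875 gives f = 0.1152, positive; keep [0.875, 1]
x = 0.9375 gives f = -0.4094, negative; keep [0.875, 0.9375]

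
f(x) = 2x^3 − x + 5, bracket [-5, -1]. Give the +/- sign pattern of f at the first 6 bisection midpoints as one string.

midpoint -3: f = -46 < 0 → [-3, -1]
midpoint -2: f = -9 < 0 → [-2, -1]
midpoint -1.5: f = -0.25 < 0 → [-1.5, -1]
midpoint -1.25: f = 2.3438 > 0 → [-1.5, -1.25]
midpoint -1.375: f = 1.1758 > 0 → [-1.5, -1.375]
midpoint -1.4375: f = 0.4966 > 0 → [-1.5, -1.4375]

---+++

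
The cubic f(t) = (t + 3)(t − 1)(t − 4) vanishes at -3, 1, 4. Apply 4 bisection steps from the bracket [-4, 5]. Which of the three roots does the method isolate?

-3

midpoint 0.5: f = 6.125 > 0 → [-4, 0.5]
midpoint -1.75: f = 19.765625 > 0 → [-4, -1.75]
midpoint -2.875: f = 3.330078 > 0 → [-4, -2.875]
midpoint -3.4375: f = -14.4392 < 0 → [-3.4375, -2.875]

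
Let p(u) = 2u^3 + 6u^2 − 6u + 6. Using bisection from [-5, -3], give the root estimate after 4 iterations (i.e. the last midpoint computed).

midpoint -4: p = -2 < 0 → [-4, -3]
midpoint -3.5: p = 14.75 > 0 → [-4, -3.5]
midpoint -3.75: p = 7.40625 > 0 → [-4, -3.75]
midpoint -3.875: p = 2.9727 > 0 → [-4, -3.875]

-3.875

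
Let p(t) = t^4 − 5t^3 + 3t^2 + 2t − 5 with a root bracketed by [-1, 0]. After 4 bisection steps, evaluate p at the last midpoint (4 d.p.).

t = -0.5 gives p = -4.5625, negative; keep [-1, -0.5]
t = -0.75 gives p = -2.386719, negative; keep [-1, -0.75]
t = -0.875 gives p = -0.517334, negative; keep [-1, -0.875]
t = -0.9375 gives p = 0.6541, positive; keep [-0.9375, -0.875]

0.6541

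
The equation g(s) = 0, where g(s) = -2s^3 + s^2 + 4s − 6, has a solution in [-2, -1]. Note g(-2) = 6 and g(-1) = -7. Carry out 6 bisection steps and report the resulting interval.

[-1.71875, -1.703125]

midpoint -1.5: g = -3 < 0 → [-2, -1.5]
midpoint -1.75: g = 0.78125 > 0 → [-1.75, -1.5]
midpoint -1.625: g = -1.277344 < 0 → [-1.75, -1.625]
midpoint -1.6875: g = -0.2915 < 0 → [-1.75, -1.6875]
midpoint -1.71875: g = 0.2338 > 0 → [-1.71875, -1.6875]
midpoint -1.703125: g = -0.0316 < 0 → [-1.71875, -1.703125]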